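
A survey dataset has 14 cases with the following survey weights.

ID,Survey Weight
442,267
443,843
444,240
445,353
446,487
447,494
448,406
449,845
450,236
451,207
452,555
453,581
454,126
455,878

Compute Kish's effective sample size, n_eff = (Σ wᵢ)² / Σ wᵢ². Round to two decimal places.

11.02

Σ wᵢ = 6518
Σ wᵢ² = 3855104
n_eff = 6518² / 3855104 = 42484324 / 3855104 = 11.02028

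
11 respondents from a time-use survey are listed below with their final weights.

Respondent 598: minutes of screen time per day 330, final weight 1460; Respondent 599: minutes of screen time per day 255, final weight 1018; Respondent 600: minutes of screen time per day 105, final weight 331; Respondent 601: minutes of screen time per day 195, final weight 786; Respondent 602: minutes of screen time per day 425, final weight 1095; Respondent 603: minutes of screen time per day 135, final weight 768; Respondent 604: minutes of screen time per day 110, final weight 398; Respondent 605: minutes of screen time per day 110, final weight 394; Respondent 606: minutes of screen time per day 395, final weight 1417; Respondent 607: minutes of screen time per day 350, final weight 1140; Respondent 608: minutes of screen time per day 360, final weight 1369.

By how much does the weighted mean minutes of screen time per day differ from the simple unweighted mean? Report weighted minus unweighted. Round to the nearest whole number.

47

Unweighted sum = 330 + 255 + 105 + 195 + 425 + 135 + 110 + 110 + 395 + 350 + 360 = 2770
Unweighted mean = 2770 / 11 = 251.81818
Weighted sum = 330×1460 + 255×1018 + 105×331 + 195×786 + 425×1095 + 135×768 + 110×398 + 110×394 + 395×1417 + 350×1140 + 360×1369
  = 3037145
Sum of weights = 10176
Weighted mean = 3037145 / 10176 = 298.46158
Difference (weighted minus unweighted) = 46.643394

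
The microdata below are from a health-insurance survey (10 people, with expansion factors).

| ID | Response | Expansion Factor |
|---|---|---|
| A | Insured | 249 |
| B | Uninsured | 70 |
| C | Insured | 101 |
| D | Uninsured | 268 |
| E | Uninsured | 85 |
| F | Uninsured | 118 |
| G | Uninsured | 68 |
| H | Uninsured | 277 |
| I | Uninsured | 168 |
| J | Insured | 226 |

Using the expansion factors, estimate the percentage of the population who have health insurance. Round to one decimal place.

35.3

Sum of weights for 'Insured' = 249 + 101 + 226 = 576
Total weight = 249 + 70 + 101 + 268 + 85 + 118 + 68 + 277 + 168 + 226 = 1630
Weighted proportion = 576 / 1630 = 0.35337423 → 35.337423%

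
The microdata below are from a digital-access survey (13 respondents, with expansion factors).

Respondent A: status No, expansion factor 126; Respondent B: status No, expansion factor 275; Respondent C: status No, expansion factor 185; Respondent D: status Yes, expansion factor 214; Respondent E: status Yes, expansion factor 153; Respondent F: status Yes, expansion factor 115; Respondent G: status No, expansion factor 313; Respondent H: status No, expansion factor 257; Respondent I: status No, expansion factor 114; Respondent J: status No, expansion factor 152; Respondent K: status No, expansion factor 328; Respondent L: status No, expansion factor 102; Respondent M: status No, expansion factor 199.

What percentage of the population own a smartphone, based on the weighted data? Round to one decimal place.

Sum of weights for 'Yes' = 214 + 153 + 115 = 482
Total weight = 2533
Weighted proportion = 482 / 2533 = 0.1902882 → 19.02882%

19.0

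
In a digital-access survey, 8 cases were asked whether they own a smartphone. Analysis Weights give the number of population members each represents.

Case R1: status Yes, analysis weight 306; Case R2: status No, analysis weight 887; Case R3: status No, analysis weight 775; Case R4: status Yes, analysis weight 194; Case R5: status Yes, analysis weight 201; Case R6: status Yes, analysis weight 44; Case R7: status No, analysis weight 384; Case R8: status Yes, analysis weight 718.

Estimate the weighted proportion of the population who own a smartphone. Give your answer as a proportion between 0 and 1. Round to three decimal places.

0.417

Sum of weights for 'Yes' = 306 + 194 + 201 + 44 + 718 = 1463
Total weight = 306 + 887 + 775 + 194 + 201 + 44 + 384 + 718 = 3509
Weighted proportion = 1463 / 3509 = 0.4169279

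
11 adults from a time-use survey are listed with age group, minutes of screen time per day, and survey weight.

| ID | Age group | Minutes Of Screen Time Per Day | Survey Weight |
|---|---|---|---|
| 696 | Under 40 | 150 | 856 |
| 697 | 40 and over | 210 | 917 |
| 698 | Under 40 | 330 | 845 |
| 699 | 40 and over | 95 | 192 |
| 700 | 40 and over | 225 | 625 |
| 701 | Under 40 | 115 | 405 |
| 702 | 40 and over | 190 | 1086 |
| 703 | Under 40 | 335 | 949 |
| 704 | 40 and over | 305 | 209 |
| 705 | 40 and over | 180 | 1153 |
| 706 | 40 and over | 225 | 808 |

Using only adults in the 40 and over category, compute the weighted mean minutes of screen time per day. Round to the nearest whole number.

40 and over rows: 697, 699, 700, 702, 704, 705, 706
Weighted sum = 210×917 + 95×192 + 225×625 + 190×1086 + 305×209 + 180×1153 + 225×808
  = 192570 + 18240 + 140625 + 206340 + 63745 + 207540 + 181800 = 1010860
Sum of weights = 917 + 192 + 625 + 1086 + 209 + 1153 + 808 = 4990
Weighted mean = 1010860 / 4990 = 202.57715

203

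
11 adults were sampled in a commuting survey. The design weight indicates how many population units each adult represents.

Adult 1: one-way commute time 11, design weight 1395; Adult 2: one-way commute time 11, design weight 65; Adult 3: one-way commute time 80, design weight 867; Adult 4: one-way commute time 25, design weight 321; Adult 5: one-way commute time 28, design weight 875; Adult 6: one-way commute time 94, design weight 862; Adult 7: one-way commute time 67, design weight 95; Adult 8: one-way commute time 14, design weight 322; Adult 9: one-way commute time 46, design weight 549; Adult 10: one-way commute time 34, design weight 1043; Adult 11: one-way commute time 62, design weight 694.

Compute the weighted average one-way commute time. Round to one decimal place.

44.2

Weighted sum = 11×1395 + 11×65 + 80×867 + 25×321 + 28×875 + 94×862 + 67×95 + 14×322 + 46×549 + 34×1043 + 62×694
  = 313590
Sum of weights = 1395 + 65 + 867 + 321 + 875 + 862 + 95 + 322 + 549 + 1043 + 694 = 7088
Weighted mean = 313590 / 7088 = 44.242381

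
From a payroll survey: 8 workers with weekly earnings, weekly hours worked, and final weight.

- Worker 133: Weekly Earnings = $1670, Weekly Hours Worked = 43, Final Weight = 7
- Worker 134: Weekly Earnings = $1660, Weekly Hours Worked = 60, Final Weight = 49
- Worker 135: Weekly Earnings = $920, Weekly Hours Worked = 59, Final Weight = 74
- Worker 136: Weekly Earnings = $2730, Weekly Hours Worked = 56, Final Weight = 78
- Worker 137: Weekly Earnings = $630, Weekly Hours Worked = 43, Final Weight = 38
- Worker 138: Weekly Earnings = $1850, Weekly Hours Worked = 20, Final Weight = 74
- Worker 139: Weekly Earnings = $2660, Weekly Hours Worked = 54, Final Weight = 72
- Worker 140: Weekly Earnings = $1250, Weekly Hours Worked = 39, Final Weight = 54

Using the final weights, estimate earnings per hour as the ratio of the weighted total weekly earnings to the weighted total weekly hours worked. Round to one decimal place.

Σ wᵢ·y = 1670×7 + 1660×49 + 920×74 + 2730×78 + 630×38 + 1850×74 + 2660×72 + 1250×54
  = 793910
Σ wᵢ·x = 43×7 + 60×49 + 59×74 + 56×78 + 43×38 + 20×74 + 54×72 + 39×54
  = 21083
Ratio = 793910 / 21083 = 37.656406

37.7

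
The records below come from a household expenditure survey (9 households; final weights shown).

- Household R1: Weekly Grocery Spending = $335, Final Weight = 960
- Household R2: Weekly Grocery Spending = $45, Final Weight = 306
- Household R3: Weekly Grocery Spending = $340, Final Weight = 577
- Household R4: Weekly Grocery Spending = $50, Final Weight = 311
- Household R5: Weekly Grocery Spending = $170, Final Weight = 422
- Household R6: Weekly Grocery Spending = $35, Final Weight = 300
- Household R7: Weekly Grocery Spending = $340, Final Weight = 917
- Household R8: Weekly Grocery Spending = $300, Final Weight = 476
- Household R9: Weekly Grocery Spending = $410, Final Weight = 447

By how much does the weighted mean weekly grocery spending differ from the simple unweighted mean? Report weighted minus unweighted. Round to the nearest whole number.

44

Unweighted sum = 335 + 45 + 340 + 50 + 170 + 35 + 340 + 300 + 410 = 2025
Unweighted mean = 2025 / 9 = 225
Weighted sum = 335×960 + 45×306 + 340×577 + 50×311 + 170×422 + 35×300 + 340×917 + 300×476 + 410×447
  = 1267190
Sum of weights = 960 + 306 + 577 + 311 + 422 + 300 + 917 + 476 + 447 = 4716
Weighted mean = 1267190 / 4716 = 268.70017
Difference (weighted minus unweighted) = 43.70017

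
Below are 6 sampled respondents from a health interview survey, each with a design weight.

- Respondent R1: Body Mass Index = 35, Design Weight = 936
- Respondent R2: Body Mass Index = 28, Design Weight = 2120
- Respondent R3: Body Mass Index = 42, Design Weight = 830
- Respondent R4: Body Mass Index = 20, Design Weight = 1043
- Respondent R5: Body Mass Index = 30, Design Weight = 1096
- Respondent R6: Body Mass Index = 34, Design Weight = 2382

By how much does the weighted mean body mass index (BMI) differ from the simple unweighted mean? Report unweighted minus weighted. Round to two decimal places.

Unweighted sum = 35 + 28 + 42 + 20 + 30 + 34 = 189
Unweighted mean = 189 / 6 = 31.5
Weighted sum = 35×936 + 28×2120 + 42×830 + 20×1043 + 30×1096 + 34×2382
  = 32760 + 59360 + 34860 + 20860 + 32880 + 80988 = 261708
Sum of weights = 8407
Weighted mean = 261708 / 8407 = 31.129773
Difference (unweighted minus weighted) = 0.37022719

0.37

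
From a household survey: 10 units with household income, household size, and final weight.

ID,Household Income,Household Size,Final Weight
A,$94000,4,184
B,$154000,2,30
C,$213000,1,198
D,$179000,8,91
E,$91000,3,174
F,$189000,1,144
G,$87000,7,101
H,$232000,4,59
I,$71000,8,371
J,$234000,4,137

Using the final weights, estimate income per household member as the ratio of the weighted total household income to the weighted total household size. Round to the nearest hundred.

29800

Σ wᵢ·y = 94000×184 + 154000×30 + 213000×198 + 179000×91 + 91000×174 + 189000×144 + 87000×101 + 232000×59 + 71000×371 + 234000×137
  = 204303000
Σ wᵢ·x = 6847
Ratio = 204303000 / 6847 = 29838.323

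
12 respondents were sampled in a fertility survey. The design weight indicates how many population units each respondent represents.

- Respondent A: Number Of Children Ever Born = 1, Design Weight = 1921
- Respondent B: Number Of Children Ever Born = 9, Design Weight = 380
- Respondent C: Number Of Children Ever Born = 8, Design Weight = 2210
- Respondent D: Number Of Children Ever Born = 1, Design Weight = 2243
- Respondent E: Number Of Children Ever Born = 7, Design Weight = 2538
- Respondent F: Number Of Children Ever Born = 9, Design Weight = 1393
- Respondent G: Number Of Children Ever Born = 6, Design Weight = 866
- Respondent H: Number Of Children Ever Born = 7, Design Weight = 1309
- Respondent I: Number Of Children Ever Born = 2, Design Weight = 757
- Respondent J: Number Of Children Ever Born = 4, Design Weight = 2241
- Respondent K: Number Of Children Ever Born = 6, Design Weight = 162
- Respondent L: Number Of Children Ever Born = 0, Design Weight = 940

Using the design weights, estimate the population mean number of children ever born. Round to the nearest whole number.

Weighted sum = 1×1921 + 9×380 + 8×2210 + 1×2243 + 7×2538 + 9×1393 + 6×866 + 7×1309 + 2×757 + 4×2241 + 6×162 + 0×940
  = 1921 + 3420 + 17680 + 2243 + 17766 + 12537 + 5196 + 9163 + 1514 + 8964 + 972 + 0 = 81376
Sum of weights = 1921 + 380 + 2210 + 2243 + 2538 + 1393 + 866 + 1309 + 757 + 2241 + 162 + 940 = 16960
Weighted mean = 81376 / 16960 = 4.7981132

5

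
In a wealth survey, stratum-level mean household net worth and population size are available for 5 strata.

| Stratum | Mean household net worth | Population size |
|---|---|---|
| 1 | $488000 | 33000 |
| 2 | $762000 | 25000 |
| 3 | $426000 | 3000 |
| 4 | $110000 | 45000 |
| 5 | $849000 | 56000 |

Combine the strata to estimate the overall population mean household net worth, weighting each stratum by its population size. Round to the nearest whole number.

Σ Nₕ·x̄ₕ = 488000×33000 + 762000×25000 + 426000×3000 + 110000×45000 + 849000×56000
  = 16104000000 + 19050000000 + 1278000000 + 4950000000 + 47544000000 = 88926000000
Σ Nₕ = 162000
Overall mean = 88926000000 / 162000 = 548925.93

548926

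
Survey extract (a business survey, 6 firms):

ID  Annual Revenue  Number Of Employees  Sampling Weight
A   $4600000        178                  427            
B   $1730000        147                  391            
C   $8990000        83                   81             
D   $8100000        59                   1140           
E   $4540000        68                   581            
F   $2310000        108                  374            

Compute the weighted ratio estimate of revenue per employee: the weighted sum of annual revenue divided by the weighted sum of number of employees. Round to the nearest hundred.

56000

Σ wᵢ·y = 4600000×427 + 1730000×391 + 8990000×81 + 8100000×1140 + 4540000×581 + 2310000×374
  = 1964200000 + 676430000 + 728190000 + 9234000000 + 2637740000 + 863940000 = 16104500000
Σ wᵢ·x = 178×427 + 147×391 + 83×81 + 59×1140 + 68×581 + 108×374
  = 76006 + 57477 + 6723 + 67260 + 39508 + 40392 = 287366
Ratio = 16104500000 / 287366 = 56041.773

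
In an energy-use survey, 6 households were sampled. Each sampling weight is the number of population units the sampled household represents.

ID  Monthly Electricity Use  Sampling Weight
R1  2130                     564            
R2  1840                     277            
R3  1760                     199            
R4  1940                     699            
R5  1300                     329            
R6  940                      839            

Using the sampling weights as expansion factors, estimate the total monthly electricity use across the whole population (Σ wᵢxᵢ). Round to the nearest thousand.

Weighted total = 2130×564 + 1840×277 + 1760×199 + 1940×699 + 1300×329 + 940×839
  = 1201320 + 509680 + 350240 + 1356060 + 427700 + 788660 = 4633660

4634000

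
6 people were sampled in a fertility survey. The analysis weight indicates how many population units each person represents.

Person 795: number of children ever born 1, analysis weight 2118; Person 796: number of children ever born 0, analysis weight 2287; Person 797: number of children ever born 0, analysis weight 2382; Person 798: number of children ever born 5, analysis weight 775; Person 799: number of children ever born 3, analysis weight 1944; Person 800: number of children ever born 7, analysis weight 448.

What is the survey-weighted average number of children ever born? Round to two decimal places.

Weighted sum = 1×2118 + 0×2287 + 0×2382 + 5×775 + 3×1944 + 7×448
  = 2118 + 0 + 0 + 3875 + 5832 + 3136 = 14961
Sum of weights = 2118 + 2287 + 2382 + 775 + 1944 + 448 = 9954
Weighted mean = 14961 / 9954 = 1.5030139

1.50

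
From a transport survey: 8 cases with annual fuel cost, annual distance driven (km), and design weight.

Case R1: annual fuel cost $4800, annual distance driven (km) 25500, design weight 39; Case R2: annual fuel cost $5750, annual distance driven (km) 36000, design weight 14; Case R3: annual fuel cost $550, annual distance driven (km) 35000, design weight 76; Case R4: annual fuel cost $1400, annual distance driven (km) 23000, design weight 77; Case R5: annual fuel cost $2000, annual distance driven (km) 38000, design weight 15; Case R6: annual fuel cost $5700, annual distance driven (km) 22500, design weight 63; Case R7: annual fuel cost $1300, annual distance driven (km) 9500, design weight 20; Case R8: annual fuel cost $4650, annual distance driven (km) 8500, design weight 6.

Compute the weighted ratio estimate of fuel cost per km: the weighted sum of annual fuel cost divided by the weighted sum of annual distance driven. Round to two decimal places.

0.11

Σ wᵢ·y = 4800×39 + 5750×14 + 550×76 + 1400×77 + 2000×15 + 5700×63 + 1300×20 + 4650×6
  = 187200 + 80500 + 41800 + 107800 + 30000 + 359100 + 26000 + 27900 = 860300
Σ wᵢ·x = 25500×39 + 36000×14 + 35000×76 + 23000×77 + 38000×15 + 22500×63 + 9500×20 + 8500×6
  = 994500 + 504000 + 2660000 + 1771000 + 570000 + 1417500 + 190000 + 51000 = 8158000
Ratio = 860300 / 8158000 = 0.10545477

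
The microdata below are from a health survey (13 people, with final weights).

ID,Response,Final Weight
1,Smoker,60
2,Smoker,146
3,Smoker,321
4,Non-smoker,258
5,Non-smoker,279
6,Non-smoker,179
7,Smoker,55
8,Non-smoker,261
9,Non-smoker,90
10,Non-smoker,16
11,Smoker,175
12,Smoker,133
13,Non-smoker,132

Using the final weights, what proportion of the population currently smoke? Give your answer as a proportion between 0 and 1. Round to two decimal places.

Sum of weights for 'Smoker' = 60 + 146 + 321 + 55 + 175 + 133 = 890
Total weight = 2105
Weighted proportion = 890 / 2105 = 0.42280285

0.42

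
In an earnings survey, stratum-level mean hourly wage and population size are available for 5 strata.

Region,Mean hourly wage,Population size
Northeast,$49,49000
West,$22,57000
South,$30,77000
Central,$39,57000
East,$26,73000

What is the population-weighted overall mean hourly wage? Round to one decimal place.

32.2

Σ Nₕ·x̄ₕ = 10086000
Σ Nₕ = 49000 + 57000 + 77000 + 57000 + 73000 = 313000
Overall mean = 10086000 / 313000 = 32.223642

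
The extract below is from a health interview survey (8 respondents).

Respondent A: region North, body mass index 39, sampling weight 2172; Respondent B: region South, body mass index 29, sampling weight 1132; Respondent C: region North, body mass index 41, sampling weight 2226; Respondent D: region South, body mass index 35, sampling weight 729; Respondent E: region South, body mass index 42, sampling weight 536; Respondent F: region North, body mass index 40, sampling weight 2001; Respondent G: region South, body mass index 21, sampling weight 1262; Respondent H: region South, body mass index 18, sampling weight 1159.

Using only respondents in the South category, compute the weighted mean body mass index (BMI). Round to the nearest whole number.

27

South rows: B, D, E, G, H
Weighted sum = 29×1132 + 35×729 + 42×536 + 21×1262 + 18×1159
  = 32828 + 25515 + 22512 + 26502 + 20862 = 128219
Sum of weights = 1132 + 729 + 536 + 1262 + 1159 = 4818
Weighted mean = 128219 / 4818 = 26.612495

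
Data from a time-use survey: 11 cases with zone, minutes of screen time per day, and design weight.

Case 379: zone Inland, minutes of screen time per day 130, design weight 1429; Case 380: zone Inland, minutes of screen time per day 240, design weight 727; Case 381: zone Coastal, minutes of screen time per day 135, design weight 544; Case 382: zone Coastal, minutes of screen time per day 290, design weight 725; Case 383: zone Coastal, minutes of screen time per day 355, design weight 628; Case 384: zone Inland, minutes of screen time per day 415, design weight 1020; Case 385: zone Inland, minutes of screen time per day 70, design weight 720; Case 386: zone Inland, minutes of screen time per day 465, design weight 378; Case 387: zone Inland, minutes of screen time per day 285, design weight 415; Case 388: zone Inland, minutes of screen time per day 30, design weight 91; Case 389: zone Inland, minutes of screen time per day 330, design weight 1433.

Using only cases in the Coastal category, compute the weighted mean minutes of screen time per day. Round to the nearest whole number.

267

Coastal rows: 381, 382, 383
Weighted sum = 506630
Sum of weights = 544 + 725 + 628 = 1897
Weighted mean = 506630 / 1897 = 267.06906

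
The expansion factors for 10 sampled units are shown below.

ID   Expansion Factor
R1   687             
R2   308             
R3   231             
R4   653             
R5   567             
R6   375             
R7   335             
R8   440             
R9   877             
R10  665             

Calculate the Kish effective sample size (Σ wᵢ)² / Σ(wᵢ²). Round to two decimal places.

8.72

Σ wᵢ = 687 + 308 + 231 + 653 + 567 + 375 + 335 + 440 + 877 + 665 = 5138
Σ wᵢ² = 471969 + 94864 + 53361 + 426409 + 321489 + 140625 + 112225 + 193600 + 769129 + 442225 = 3025896
n_eff = 5138² / 3025896 = 26399044 / 3025896 = 8.7243725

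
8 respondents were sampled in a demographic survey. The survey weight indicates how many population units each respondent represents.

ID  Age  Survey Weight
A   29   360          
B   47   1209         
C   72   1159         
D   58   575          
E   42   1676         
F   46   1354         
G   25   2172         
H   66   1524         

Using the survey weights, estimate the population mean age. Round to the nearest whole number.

Weighted sum = 29×360 + 47×1209 + 72×1159 + 58×575 + 42×1676 + 46×1354 + 25×2172 + 66×1524
  = 471621
Sum of weights = 360 + 1209 + 1159 + 575 + 1676 + 1354 + 2172 + 1524 = 10029
Weighted mean = 471621 / 10029 = 47.025725

47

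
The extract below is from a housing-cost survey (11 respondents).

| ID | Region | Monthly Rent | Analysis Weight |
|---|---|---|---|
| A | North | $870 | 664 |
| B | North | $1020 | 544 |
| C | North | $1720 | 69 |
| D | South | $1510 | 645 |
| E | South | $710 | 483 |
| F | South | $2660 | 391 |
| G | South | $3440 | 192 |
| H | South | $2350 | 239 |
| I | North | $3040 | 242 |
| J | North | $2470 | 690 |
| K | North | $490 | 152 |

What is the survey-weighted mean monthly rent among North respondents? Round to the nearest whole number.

North rows: A, B, C, I, J, K
Weighted sum = 870×664 + 1020×544 + 1720×69 + 3040×242 + 2470×690 + 490×152
  = 577680 + 554880 + 118680 + 735680 + 1704300 + 74480 = 3765700
Sum of weights = 664 + 544 + 69 + 242 + 690 + 152 = 2361
Weighted mean = 3765700 / 2361 = 1594.9598

1595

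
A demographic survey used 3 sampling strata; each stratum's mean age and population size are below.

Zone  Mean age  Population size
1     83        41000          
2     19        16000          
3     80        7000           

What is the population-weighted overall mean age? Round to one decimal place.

Σ Nₕ·x̄ₕ = 4267000
Σ Nₕ = 41000 + 16000 + 7000 = 64000
Overall mean = 4267000 / 64000 = 66.671875

66.7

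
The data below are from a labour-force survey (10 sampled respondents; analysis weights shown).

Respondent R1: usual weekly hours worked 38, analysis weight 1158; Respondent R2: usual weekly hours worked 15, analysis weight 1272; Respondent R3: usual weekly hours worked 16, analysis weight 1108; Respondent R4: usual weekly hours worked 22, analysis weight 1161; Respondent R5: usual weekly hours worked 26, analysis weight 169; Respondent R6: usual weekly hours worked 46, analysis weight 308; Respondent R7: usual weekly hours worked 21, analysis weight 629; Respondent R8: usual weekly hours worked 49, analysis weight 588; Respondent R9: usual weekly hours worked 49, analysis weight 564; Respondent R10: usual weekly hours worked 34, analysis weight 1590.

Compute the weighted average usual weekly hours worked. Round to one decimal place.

Weighted sum = 38×1158 + 15×1272 + 16×1108 + 22×1161 + 26×169 + 46×308 + 21×629 + 49×588 + 49×564 + 34×1590
  = 44004 + 19080 + 17728 + 25542 + 4394 + 14168 + 13209 + 28812 + 27636 + 54060 = 248633
Sum of weights = 1158 + 1272 + 1108 + 1161 + 169 + 308 + 629 + 588 + 564 + 1590 = 8547
Weighted mean = 248633 / 8547 = 29.09009

29.1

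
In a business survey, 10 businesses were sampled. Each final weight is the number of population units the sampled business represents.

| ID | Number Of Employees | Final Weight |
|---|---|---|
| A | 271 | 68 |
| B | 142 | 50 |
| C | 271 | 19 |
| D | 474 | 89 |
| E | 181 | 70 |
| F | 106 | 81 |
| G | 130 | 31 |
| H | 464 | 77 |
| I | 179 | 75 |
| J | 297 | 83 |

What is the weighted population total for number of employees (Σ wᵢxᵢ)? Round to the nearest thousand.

Weighted total = 271×68 + 142×50 + 271×19 + 474×89 + 181×70 + 106×81 + 130×31 + 464×77 + 179×75 + 297×83
  = 171953

172000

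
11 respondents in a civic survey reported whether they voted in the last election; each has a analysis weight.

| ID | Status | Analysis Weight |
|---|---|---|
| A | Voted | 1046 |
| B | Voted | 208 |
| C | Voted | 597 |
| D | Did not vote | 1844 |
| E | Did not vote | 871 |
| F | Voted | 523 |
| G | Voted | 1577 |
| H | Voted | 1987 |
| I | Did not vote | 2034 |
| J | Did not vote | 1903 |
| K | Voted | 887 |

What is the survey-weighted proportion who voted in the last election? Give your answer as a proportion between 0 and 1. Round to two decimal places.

Sum of weights for 'Voted' = 1046 + 208 + 597 + 523 + 1577 + 1987 + 887 = 6825
Total weight = 13477
Weighted proportion = 6825 / 13477 = 0.50641834

0.51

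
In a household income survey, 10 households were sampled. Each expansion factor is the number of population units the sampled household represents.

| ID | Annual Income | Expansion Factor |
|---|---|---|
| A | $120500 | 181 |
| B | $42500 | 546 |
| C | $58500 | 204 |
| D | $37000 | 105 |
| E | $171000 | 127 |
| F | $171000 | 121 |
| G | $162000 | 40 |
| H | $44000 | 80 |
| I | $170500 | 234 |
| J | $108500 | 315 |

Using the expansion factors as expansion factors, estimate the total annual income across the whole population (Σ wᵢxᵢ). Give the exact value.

Weighted total = 120500×181 + 42500×546 + 58500×204 + 37000×105 + 171000×127 + 171000×121 + 162000×40 + 44000×80 + 170500×234 + 108500×315
  = 21810500 + 23205000 + 11934000 + 3885000 + 21717000 + 20691000 + 6480000 + 3520000 + 39897000 + 34177500 = 187317000

187317000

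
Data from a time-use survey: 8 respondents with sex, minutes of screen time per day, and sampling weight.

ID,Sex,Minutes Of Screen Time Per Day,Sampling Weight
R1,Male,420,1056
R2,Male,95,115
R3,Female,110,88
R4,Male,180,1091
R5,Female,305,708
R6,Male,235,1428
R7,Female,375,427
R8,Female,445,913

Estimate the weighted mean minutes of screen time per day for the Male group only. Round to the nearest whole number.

267

Male rows: R1, R2, R4, R6
Weighted sum = 420×1056 + 95×115 + 180×1091 + 235×1428
  = 986405
Sum of weights = 1056 + 115 + 1091 + 1428 = 3690
Weighted mean = 986405 / 3690 = 267.31843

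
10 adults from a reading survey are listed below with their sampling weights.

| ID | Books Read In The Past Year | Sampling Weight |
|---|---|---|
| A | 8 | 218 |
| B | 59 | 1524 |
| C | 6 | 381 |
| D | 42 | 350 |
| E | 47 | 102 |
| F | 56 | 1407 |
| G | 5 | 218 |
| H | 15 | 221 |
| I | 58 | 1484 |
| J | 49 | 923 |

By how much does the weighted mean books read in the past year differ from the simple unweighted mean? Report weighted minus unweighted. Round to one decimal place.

Unweighted sum = 345
Unweighted mean = 345 / 10 = 34.5
Weighted sum = 327936
Sum of weights = 6828
Weighted mean = 327936 / 6828 = 48.02812
Difference (weighted minus unweighted) = 13.52812

13.5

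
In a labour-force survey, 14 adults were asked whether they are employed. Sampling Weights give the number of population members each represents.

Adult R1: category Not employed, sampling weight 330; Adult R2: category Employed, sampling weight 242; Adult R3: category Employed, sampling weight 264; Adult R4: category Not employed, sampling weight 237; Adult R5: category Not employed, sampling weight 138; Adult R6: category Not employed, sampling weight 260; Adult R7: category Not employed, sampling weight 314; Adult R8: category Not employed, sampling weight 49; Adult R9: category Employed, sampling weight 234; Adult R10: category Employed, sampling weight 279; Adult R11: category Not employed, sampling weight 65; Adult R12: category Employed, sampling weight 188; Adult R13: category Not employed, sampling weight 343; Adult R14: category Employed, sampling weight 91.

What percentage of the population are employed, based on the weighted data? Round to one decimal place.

42.8

Sum of weights for 'Employed' = 242 + 264 + 234 + 279 + 188 + 91 = 1298
Total weight = 3034
Weighted proportion = 1298 / 3034 = 0.42781806 → 42.781806%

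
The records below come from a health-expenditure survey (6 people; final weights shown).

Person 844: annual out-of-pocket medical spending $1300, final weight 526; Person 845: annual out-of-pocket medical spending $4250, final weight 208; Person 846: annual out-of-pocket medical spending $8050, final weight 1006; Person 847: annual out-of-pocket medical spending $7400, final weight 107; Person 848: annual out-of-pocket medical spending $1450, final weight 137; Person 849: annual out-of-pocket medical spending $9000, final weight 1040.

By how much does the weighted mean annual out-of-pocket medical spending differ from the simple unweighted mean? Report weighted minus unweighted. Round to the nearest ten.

1380

Unweighted sum = 1300 + 4250 + 8050 + 7400 + 1450 + 9000 = 31450
Unweighted mean = 31450 / 6 = 5241.6667
Weighted sum = 20016550
Sum of weights = 526 + 208 + 1006 + 107 + 137 + 1040 = 3024
Weighted mean = 20016550 / 3024 = 6619.2295
Difference (weighted minus unweighted) = 1377.5628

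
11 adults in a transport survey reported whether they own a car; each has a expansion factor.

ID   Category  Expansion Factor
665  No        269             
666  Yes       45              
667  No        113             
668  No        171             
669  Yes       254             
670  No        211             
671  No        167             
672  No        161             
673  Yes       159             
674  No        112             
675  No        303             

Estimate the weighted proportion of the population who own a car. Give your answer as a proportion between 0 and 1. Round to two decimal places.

0.23

Sum of weights for 'Yes' = 45 + 254 + 159 = 458
Total weight = 1965
Weighted proportion = 458 / 1965 = 0.23307888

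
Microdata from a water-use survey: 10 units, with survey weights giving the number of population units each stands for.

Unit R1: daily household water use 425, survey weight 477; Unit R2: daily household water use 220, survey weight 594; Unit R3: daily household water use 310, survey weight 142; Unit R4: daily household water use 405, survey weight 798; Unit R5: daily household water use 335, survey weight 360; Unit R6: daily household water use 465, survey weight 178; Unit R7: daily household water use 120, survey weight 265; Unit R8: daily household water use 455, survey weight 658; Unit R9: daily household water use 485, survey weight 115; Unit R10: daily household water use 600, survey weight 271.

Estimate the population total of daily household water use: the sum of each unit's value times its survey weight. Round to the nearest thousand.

Weighted total = 425×477 + 220×594 + 310×142 + 405×798 + 335×360 + 465×178 + 120×265 + 455×658 + 485×115 + 600×271
  = 202725 + 130680 + 44020 + 323190 + 120600 + 82770 + 31800 + 299390 + 55775 + 162600 = 1453550

1454000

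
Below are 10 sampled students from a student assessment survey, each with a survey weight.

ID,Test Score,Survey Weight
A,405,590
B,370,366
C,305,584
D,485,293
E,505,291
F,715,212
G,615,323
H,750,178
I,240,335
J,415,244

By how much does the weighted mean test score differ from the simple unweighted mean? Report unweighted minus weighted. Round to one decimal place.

39.4

Unweighted sum = 405 + 370 + 305 + 485 + 505 + 715 + 615 + 750 + 240 + 415 = 4805
Unweighted mean = 4805 / 10 = 480.5
Weighted sum = 405×590 + 370×366 + 305×584 + 485×293 + 505×291 + 715×212 + 615×323 + 750×178 + 240×335 + 415×244
  = 1506935
Sum of weights = 590 + 366 + 584 + 293 + 291 + 212 + 323 + 178 + 335 + 244 = 3416
Weighted mean = 1506935 / 3416 = 441.14022
Difference (unweighted minus weighted) = 39.359778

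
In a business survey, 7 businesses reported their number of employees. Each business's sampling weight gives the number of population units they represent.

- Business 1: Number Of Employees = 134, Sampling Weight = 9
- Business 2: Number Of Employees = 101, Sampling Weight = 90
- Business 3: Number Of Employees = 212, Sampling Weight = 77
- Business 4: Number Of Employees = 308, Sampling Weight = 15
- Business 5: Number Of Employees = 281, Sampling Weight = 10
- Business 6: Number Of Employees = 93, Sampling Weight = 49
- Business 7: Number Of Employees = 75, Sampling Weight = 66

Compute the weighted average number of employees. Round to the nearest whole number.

Weighted sum = 134×9 + 101×90 + 212×77 + 308×15 + 281×10 + 93×49 + 75×66
  = 43557
Sum of weights = 316
Weighted mean = 43557 / 316 = 137.83861

138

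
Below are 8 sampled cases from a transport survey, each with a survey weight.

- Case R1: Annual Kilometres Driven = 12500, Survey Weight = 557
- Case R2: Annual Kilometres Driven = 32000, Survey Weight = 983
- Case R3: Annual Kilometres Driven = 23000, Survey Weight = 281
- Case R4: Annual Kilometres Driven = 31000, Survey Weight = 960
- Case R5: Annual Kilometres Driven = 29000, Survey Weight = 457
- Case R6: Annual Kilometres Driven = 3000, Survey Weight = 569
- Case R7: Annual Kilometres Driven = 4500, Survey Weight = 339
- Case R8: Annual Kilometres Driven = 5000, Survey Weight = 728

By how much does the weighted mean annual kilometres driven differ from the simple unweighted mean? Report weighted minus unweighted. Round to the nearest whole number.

1943

Unweighted sum = 140000
Unweighted mean = 140000 / 8 = 17500
Weighted sum = 12500×557 + 32000×983 + 23000×281 + 31000×960 + 29000×457 + 3000×569 + 4500×339 + 5000×728
  = 6962500 + 31456000 + 6463000 + 29760000 + 13253000 + 1707000 + 1525500 + 3640000 = 94767000
Sum of weights = 557 + 983 + 281 + 960 + 457 + 569 + 339 + 728 = 4874
Weighted mean = 94767000 / 4874 = 19443.373
Difference (weighted minus unweighted) = 1943.373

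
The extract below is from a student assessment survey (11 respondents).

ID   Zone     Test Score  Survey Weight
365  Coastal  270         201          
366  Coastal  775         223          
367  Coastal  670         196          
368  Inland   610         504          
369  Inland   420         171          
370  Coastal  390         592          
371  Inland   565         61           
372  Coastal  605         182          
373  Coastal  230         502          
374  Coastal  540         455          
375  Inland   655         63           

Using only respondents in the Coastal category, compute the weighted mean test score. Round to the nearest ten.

Coastal rows: 365, 366, 367, 370, 372, 373, 374
Weighted sum = 270×201 + 775×223 + 670×196 + 390×592 + 605×182 + 230×502 + 540×455
  = 54270 + 172825 + 131320 + 230880 + 110110 + 115460 + 245700 = 1060565
Sum of weights = 2351
Weighted mean = 1060565 / 2351 = 451.11229

450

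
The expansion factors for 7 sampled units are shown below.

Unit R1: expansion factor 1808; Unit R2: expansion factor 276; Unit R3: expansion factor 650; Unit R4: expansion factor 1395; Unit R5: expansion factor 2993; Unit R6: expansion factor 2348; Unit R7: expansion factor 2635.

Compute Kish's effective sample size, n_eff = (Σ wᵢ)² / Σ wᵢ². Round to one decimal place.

5.4

Σ wᵢ = 1808 + 276 + 650 + 1395 + 2993 + 2348 + 2635 = 12105
Σ wᵢ² = 3268864 + 76176 + 422500 + 1946025 + 8958049 + 5513104 + 6943225 = 27127943
n_eff = 12105² / 27127943 = 146531025 / 27127943 = 5.4014794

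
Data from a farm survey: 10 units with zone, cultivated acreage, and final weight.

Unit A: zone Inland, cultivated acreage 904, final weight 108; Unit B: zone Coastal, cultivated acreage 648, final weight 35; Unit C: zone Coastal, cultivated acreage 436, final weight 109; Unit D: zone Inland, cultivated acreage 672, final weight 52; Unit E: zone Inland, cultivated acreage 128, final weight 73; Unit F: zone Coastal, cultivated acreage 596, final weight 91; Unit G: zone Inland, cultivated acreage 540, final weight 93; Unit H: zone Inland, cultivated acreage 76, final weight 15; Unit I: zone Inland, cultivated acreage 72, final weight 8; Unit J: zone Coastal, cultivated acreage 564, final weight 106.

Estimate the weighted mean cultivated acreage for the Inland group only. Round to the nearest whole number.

555

Inland rows: A, D, E, G, H, I
Weighted sum = 904×108 + 672×52 + 128×73 + 540×93 + 76×15 + 72×8
  = 193856
Sum of weights = 108 + 52 + 73 + 93 + 15 + 8 = 349
Weighted mean = 193856 / 349 = 555.46132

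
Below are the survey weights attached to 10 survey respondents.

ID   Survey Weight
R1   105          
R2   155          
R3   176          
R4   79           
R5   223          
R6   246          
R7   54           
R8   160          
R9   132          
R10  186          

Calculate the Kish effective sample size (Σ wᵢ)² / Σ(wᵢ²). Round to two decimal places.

8.74

Σ wᵢ = 1516
Σ wᵢ² = 11025 + 24025 + 30976 + 6241 + 49729 + 60516 + 2916 + 25600 + 17424 + 34596 = 263048
n_eff = 1516² / 263048 = 2298256 / 263048 = 8.7370214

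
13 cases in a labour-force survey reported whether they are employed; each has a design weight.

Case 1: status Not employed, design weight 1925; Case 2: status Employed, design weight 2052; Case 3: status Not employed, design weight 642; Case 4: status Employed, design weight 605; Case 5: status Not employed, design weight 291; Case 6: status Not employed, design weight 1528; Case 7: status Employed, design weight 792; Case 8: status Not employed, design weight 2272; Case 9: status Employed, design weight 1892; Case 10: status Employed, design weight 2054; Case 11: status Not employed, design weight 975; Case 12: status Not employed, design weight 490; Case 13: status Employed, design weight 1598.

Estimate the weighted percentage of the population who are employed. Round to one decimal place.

52.5

Sum of weights for 'Employed' = 2052 + 605 + 792 + 1892 + 2054 + 1598 = 8993
Total weight = 17116
Weighted proportion = 8993 / 17116 = 0.52541482 → 52.541482%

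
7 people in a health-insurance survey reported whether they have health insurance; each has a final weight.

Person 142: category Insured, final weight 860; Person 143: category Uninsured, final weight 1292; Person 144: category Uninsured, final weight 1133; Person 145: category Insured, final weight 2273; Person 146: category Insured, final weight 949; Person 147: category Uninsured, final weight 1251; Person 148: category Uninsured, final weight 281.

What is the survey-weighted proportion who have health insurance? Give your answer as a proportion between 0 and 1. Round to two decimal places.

Sum of weights for 'Insured' = 860 + 2273 + 949 = 4082
Total weight = 860 + 1292 + 1133 + 2273 + 949 + 1251 + 281 = 8039
Weighted proportion = 4082 / 8039 = 0.5077746

0.51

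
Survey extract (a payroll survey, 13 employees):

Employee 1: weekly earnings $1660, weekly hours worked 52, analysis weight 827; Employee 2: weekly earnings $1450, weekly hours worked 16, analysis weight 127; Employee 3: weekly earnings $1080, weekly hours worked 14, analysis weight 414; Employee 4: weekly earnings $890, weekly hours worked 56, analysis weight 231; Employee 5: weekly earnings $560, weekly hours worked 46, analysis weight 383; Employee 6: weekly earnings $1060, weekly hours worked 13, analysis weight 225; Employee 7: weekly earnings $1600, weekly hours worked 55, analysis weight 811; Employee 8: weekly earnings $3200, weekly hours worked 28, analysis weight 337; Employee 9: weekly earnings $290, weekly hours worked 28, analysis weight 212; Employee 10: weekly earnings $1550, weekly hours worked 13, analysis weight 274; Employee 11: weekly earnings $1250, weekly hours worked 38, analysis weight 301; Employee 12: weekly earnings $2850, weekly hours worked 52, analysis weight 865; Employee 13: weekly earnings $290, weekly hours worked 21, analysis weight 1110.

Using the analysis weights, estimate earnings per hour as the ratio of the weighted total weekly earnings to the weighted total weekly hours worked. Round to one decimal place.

38.2

Σ wᵢ·y = 8688240
Σ wᵢ·x = 227578
Ratio = 8688240 / 227578 = 38.176977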